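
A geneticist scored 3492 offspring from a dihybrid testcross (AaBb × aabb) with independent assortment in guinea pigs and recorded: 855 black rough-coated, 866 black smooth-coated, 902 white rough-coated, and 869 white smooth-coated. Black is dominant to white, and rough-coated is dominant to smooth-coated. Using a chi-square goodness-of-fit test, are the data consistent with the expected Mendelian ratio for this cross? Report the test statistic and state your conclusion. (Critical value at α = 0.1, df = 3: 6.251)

A dihybrid testcross with independent assortment gives a 1:1:1:1 ratio.
Total ratio parts = 4. Expected numbers out of 3492:
  black rough-coated: 3492 × 1/4 = 873
  black smooth-coated: 3492 × 1/4 = 873
  white rough-coated: 3492 × 1/4 = 873
  white smooth-coated: 3492 × 1/4 = 873
χ² = Σ (O − E)² / E
  black rough-coated: (855 − 873)² / 873 = 0.3711
  black smooth-coated: (866 − 873)² / 873 = 0.0561
  white rough-coated: (902 − 873)² / 873 = 0.9633
  white smooth-coated: (869 − 873)² / 873 = 0.0183
χ² = 0.3711 + 0.0561 + 0.9633 + 0.0183 = 1.4088 ≈ 1.409
Degrees of freedom = 4 − 1 = 3; critical value at α = 0.1 is 6.251.
Since 1.409 < 6.251, we fail to reject the null hypothesis — the data are consistent with the 1:1:1:1 ratio.

1.409; consistent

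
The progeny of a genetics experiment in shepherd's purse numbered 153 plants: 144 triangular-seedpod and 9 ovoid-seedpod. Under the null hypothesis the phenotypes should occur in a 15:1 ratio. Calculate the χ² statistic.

0.035

Expected counts for N = 153 under a 15:1 ratio (total parts = 16):
  triangular-seedpod: 153 × 15/16 = 143.4375
  ovoid-seedpod: 153 × 1/16 = 9.5625
χ² = Σ (O − E)² / E
  triangular-seedpod: (144 − 143.4375)² / 143.4375 = 0.0022
  ovoid-seedpod: (9 − 9.5625)² / 9.5625 = 0.0331
χ² = 0.0022 + 0.0331 = 0.0353 ≈ 0.035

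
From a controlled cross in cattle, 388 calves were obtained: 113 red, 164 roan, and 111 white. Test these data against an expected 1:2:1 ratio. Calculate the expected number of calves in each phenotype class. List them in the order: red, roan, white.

97, 194, 97

Total ratio parts = 4. Expected numbers out of 388:
  red: 388 × 1/4 = 97
  roan: 388 × 2/4 = 194
  white: 388 × 1/4 = 97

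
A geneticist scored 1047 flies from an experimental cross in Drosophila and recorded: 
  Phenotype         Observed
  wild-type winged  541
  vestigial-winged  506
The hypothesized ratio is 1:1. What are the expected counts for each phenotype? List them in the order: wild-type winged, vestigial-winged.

523.5, 523.5

The 1:1 ratio has 2 parts, so with N = 1047 the expected counts are:
  wild-type winged: 1047 × 1/2 = 523.5
  vestigial-winged: 1047 × 1/2 = 523.5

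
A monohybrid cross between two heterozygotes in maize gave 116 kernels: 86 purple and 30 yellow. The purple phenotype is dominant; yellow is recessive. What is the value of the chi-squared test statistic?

0.046

For a monohybrid cross between heterozygotes with complete dominance, the expected phenotypic ratio is 3:1.
Under the 3:1 hypothesis (Σ ratio = 4, N = 116):
  purple: 116 × 3/4 = 87
  yellow: 116 × 1/4 = 29
χ² = Σ (O − E)² / E
  purple: (86 − 87)² / 87 = 0.0115
  yellow: (30 − 29)² / 29 = 0.0345
χ² = 0.0115 + 0.0345 = 0.046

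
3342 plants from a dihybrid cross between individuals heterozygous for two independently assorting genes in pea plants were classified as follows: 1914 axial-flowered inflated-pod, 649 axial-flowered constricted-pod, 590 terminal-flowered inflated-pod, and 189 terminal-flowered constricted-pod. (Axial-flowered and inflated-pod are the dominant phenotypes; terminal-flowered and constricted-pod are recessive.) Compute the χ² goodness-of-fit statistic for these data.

A dihybrid F₂ with independent assortment and complete dominance at both loci gives a 9:3:3:1 phenotypic ratio.
Under the 9:3:3:1 hypothesis (Σ ratio = 16, N = 3342):
  axial-flowered inflated-pod: 3342 × 9/16 = 1879.875
  axial-flowered constricted-pod: 3342 × 3/16 = 626.625
  terminal-flowered inflated-pod: 3342 × 3/16 = 626.625
  terminal-flowered constricted-pod: 3342 × 1/16 = 208.875
χ² = Σ (O − E)² / E
  axial-flowered inflated-pod: (1914 − 1879.875)² / 1879.875 = 0.6195
  axial-flowered constricted-pod: (649 − 626.625)² / 626.625 = 0.7989
  terminal-flowered inflated-pod: (590 − 626.625)² / 626.625 = 2.1407
  terminal-flowered constricted-pod: (189 − 208.875)² / 208.875 = 1.8912
χ² = 0.6195 + 0.7989 + 2.1407 + 1.8912 = 5.4503 ≈ 5.450

5.450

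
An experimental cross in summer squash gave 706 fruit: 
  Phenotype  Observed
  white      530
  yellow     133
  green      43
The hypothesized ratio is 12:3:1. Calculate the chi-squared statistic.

0.032

Under the 12:3:1 hypothesis (Σ ratio = 16, N = 706):
  white: 706 × 12/16 = 529.5
  yellow: 706 × 3/16 = 132.375
  green: 706 × 1/16 = 44.125
χ² = Σ (O − E)² / E
  white: (530 − 529.5)² / 529.5 = 0.0005
  yellow: (133 − 132.375)² / 132.375 = 0.0030
  green: (43 − 44.125)² / 44.125 = 0.0287
χ² = 0.0005 + 0.0030 + 0.0287 = 0.0322 ≈ 0.032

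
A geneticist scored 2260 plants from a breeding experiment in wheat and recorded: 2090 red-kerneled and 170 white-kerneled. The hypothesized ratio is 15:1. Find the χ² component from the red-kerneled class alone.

0.390

Total ratio parts = 16. Expected numbers out of 2260:
  red-kerneled: 2260 × 15/16 = 2118.75
  white-kerneled: 2260 × 1/16 = 141.25
Contribution of red-kerneled: (2090 − 2118.75)² / 2118.75 = 0.3901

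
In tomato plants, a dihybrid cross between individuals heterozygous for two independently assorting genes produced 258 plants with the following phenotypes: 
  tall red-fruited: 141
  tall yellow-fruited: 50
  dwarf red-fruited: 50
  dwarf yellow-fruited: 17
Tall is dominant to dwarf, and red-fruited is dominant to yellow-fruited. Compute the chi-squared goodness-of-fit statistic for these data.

A dihybrid F₂ with independent assortment and complete dominance at both loci gives a 9:3:3:1 phenotypic ratio.
Total ratio parts = 16. Expected numbers out of 258:
  tall red-fruited: 258 × 9/16 = 145.125
  tall yellow-fruited: 258 × 3/16 = 48.375
  dwarf red-fruited: 258 × 3/16 = 48.375
  dwarf yellow-fruited: 258 × 1/16 = 16.125
χ² = Σ (O − E)² / E
  tall red-fruited: (141 − 145.125)² / 145.125 = 0.1172
  tall yellow-fruited: (50 − 48.375)² / 48.375 = 0.0546
  dwarf red-fruited: (50 − 48.375)² / 48.375 = 0.0546
  dwarf yellow-fruited: (17 − 16.125)² / 16.125 = 0.0475
χ² = 0.1172 + 0.0546 + 0.0546 + 0.0475 = 0.2739 ≈ 0.274

0.274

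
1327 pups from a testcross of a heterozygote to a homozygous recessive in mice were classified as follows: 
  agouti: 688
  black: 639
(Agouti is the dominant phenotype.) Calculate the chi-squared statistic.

A testcross of a heterozygote (Aa × aa) gives a 1:1 phenotypic ratio.
Under the 1:1 hypothesis (Σ ratio = 2, N = 1327):
  agouti: 1327 × 1/2 = 663.5
  black: 1327 × 1/2 = 663.5
χ² = Σ (O − E)² / E
  agouti: (688 − 663.5)² / 663.5 = 0.9047
  black: (639 − 663.5)² / 663.5 = 0.9047
χ² = 0.9047 + 0.9047 = 1.8094 ≈ 1.809

1.809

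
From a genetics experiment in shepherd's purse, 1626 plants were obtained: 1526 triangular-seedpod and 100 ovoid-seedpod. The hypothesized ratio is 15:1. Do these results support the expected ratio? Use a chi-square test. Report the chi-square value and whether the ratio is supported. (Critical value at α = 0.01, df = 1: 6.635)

Under the 15:1 hypothesis (Σ ratio = 16, N = 1626):
  triangular-seedpod: 1626 × 15/16 = 1524.375
  ovoid-seedpod: 1626 × 1/16 = 101.625
χ² = Σ (O − E)² / E
  triangular-seedpod: (1526 − 1524.375)² / 1524.375 = 0.0017
  ovoid-seedpod: (100 − 101.625)² / 101.625 = 0.0260
χ² = 0.0017 + 0.0260 = 0.0277 ≈ 0.028
Degrees of freedom = 2 − 1 = 1; critical value at α = 0.01 is 6.635.
Since 0.028 < 6.635, we fail to reject the null hypothesis — the data are consistent with the 15:1 ratio.

0.028; consistent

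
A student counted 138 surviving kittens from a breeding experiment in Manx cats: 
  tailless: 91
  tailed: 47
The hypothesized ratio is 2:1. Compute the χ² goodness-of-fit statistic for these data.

The 2:1 ratio has 3 parts, so with N = 138 the expected counts are:
  tailless: 138 × 2/3 = 92
  tailed: 138 × 1/3 = 46
χ² = Σ (O − E)² / E
  tailless: (91 − 92)² / 92 = 0.0109
  tailed: (47 − 46)² / 46 = 0.0217
χ² = 0.0109 + 0.0217 = 0.0326 ≈ 0.033

0.033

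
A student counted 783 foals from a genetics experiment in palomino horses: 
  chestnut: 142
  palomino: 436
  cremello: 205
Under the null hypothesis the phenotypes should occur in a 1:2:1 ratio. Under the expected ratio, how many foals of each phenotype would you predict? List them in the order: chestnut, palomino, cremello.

The 1:2:1 ratio has 4 parts, so with N = 783 the expected counts are:
  chestnut: 783 × 1/4 = 195.75
  palomino: 783 × 2/4 = 391.5
  cremello: 783 × 1/4 = 195.75

195.75, 391.5, 195.75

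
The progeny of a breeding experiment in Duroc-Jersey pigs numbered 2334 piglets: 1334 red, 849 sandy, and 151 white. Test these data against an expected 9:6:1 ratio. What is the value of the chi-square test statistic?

1.307

Under the 9:6:1 hypothesis (Σ ratio = 16, N = 2334):
  red: 2334 × 9/16 = 1312.875
  sandy: 2334 × 6/16 = 875.25
  white: 2334 × 1/16 = 145.875
χ² = Σ (O − E)² / E
  red: (1334 − 1312.875)² / 1312.875 = 0.3399
  sandy: (849 − 875.25)² / 875.25 = 0.7873
  white: (151 − 145.875)² / 145.875 = 0.1801
χ² = 0.3399 + 0.7873 + 0.1801 = 1.3073 ≈ 1.307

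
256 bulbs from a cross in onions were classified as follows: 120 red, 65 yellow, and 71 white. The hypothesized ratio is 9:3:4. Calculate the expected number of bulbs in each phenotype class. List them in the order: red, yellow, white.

144, 48, 64

The 9:3:4 ratio has 16 parts, so with N = 256 the expected counts are:
  red: 256 × 9/16 = 144
  yellow: 256 × 3/16 = 48
  white: 256 × 4/16 = 64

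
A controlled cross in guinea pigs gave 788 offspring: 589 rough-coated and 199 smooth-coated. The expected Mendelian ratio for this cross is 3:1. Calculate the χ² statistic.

0.027

Expected counts for N = 788 under a 3:1 ratio (total parts = 4):
  rough-coated: 788 × 3/4 = 591
  smooth-coated: 788 × 1/4 = 197
χ² = Σ (O − E)² / E
  rough-coated: (589 − 591)² / 591 = 0.0068
  smooth-coated: (199 − 197)² / 197 = 0.0203
χ² = 0.0068 + 0.0203 = 0.0271 ≈ 0.027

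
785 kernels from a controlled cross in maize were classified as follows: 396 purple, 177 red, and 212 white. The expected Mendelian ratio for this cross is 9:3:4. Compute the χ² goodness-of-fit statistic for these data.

Under the 9:3:4 hypothesis (Σ ratio = 16, N = 785):
  purple: 785 × 9/16 = 441.5625
  red: 785 × 3/16 = 147.1875
  white: 785 × 4/16 = 196.25
χ² = Σ (O − E)² / E
  purple: (396 − 441.5625)² / 441.5625 = 4.7014
  red: (177 − 147.1875)² / 147.1875 = 6.0385
  white: (212 − 196.25)² / 196.25 = 1.2640
χ² = 4.7014 + 6.0385 + 1.2640 = 12.0039 ≈ 12.004

12.004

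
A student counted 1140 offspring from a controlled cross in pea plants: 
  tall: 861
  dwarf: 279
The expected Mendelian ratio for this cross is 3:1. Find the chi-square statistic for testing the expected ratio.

Under the 3:1 hypothesis (Σ ratio = 4, N = 1140):
  tall: 1140 × 3/4 = 855
  dwarf: 1140 × 1/4 = 285
χ² = Σ (O − E)² / E
  tall: (861 − 855)² / 855 = 0.0421
  dwarf: (279 − 285)² / 285 = 0.1263
χ² = 0.0421 + 0.1263 = 0.1684 ≈ 0.168

0.168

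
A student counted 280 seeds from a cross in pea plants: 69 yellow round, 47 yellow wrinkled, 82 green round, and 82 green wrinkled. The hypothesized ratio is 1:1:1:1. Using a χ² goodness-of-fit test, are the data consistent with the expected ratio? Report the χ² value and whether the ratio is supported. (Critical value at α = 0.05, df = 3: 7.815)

The 1:1:1:1 ratio has 4 parts, so with N = 280 the expected counts are:
  yellow round: 280 × 1/4 = 70
  yellow wrinkled: 280 × 1/4 = 70
  green round: 280 × 1/4 = 70
  green wrinkled: 280 × 1/4 = 70
χ² = Σ (O − E)² / E
  yellow round: (69 − 70)² / 70 = 0.0143
  yellow wrinkled: (47 − 70)² / 70 = 7.5571
  green round: (82 − 70)² / 70 = 2.0571
  green wrinkled: (82 − 70)² / 70 = 2.0571
χ² = 0.0143 + 7.5571 + 2.0571 + 2.0571 = 11.6856 ≈ 11.686
Degrees of freedom = 4 − 1 = 3; critical value at α = 0.05 is 7.815.
Since 11.686 > 7.815, we reject the null hypothesis — the data do not fit the 1:1:1:1 ratio.

11.686; not consistent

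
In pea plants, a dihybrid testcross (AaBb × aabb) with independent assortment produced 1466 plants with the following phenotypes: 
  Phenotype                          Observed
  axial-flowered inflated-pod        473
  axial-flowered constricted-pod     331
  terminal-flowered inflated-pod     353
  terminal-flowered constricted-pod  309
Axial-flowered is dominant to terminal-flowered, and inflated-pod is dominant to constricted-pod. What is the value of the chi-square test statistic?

43.905

A dihybrid testcross with independent assortment gives a 1:1:1:1 ratio.
Total ratio parts = 4. Expected numbers out of 1466:
  axial-flowered inflated-pod: 1466 × 1/4 = 366.5
  axial-flowered constricted-pod: 1466 × 1/4 = 366.5
  terminal-flowered inflated-pod: 1466 × 1/4 = 366.5
  terminal-flowered constricted-pod: 1466 × 1/4 = 366.5
χ² = Σ (O − E)² / E
  axial-flowered inflated-pod: (473 − 366.5)² / 366.5 = 30.9475
  axial-flowered constricted-pod: (331 − 366.5)² / 366.5 = 3.4386
  terminal-flowered inflated-pod: (353 − 366.5)² / 366.5 = 0.4973
  terminal-flowered constricted-pod: (309 − 366.5)² / 366.5 = 9.0211
χ² = 30.9475 + 3.4386 + 0.4973 + 9.0211 = 43.9045 ≈ 43.905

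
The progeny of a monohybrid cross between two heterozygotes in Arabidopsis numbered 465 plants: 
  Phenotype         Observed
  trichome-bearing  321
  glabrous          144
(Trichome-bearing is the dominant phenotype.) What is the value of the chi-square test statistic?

8.832

For a monohybrid cross between heterozygotes with complete dominance, the expected phenotypic ratio is 3:1.
Total ratio parts = 4. Expected numbers out of 465:
  trichome-bearing: 465 × 3/4 = 348.75
  glabrous: 465 × 1/4 = 116.25
χ² = Σ (O − E)² / E
  trichome-bearing: (321 − 348.75)² / 348.75 = 2.2081
  glabrous: (144 − 116.25)² / 116.25 = 6.6242
χ² = 2.2081 + 6.6242 = 8.8323 ≈ 8.832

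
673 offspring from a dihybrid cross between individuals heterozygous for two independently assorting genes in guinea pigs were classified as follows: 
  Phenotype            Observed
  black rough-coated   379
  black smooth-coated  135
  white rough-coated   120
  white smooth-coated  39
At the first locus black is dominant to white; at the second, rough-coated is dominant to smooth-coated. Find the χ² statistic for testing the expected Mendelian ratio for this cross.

A dihybrid F₂ with independent assortment and complete dominance at both loci gives a 9:3:3:1 phenotypic ratio.
Expected counts for N = 673 under a 9:3:3:1 ratio (total parts = 16):
  black rough-coated: 673 × 9/16 = 378.5625
  black smooth-coated: 673 × 3/16 = 126.1875
  white rough-coated: 673 × 3/16 = 126.1875
  white smooth-coated: 673 × 1/16 = 42.0625
χ² = Σ (O − E)² / E
  black rough-coated: (379 − 378.5625)² / 378.5625 = 0.0005
  black smooth-coated: (135 − 126.1875)² / 126.1875 = 0.6154
  white rough-coated: (120 − 126.1875)² / 126.1875 = 0.3034
  white smooth-coated: (39 − 42.0625)² / 42.0625 = 0.2230
χ² = 0.0005 + 0.6154 + 0.3034 + 0.2230 = 1.1423 ≈ 1.142

1.142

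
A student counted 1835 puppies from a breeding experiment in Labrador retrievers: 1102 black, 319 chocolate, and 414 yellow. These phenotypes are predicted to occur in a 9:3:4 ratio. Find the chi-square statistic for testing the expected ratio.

Total ratio parts = 16. Expected numbers out of 1835:
  black: 1835 × 9/16 = 1032.1875
  chocolate: 1835 × 3/16 = 344.0625
  yellow: 1835 × 4/16 = 458.75
χ² = Σ (O − E)² / E
  black: (1102 − 1032.1875)² / 1032.1875 = 4.7218
  chocolate: (319 − 344.0625)² / 344.0625 = 1.8256
  yellow: (414 − 458.75)² / 458.75 = 4.3653
χ² = 4.7218 + 1.8256 + 4.3653 = 10.9127 ≈ 10.913

10.913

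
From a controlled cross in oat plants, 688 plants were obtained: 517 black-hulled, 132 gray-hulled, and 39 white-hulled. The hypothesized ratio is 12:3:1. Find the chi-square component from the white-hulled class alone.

Total ratio parts = 16. Expected numbers out of 688:
  black-hulled: 688 × 12/16 = 516
  gray-hulled: 688 × 3/16 = 129
  white-hulled: 688 × 1/16 = 43
Contribution of white-hulled: (39 − 43)² / 43 = 0.3721

0.372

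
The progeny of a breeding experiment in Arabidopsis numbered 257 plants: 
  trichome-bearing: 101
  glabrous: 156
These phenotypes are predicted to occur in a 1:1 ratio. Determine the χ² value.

11.770

Under the 1:1 hypothesis (Σ ratio = 2, N = 257):
  trichome-bearing: 257 × 1/2 = 128.5
  glabrous: 257 × 1/2 = 128.5
χ² = Σ (O − E)² / E
  trichome-bearing: (101 − 128.5)² / 128.5 = 5.8852
  glabrous: (156 − 128.5)² / 128.5 = 5.8852
χ² = 5.8852 + 5.8852 = 11.7704 ≈ 11.770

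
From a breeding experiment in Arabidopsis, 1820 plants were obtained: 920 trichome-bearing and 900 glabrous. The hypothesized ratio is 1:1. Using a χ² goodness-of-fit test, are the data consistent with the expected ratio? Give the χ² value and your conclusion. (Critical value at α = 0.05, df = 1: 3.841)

0.220; consistent

Expected counts for N = 1820 under a 1:1 ratio (total parts = 2):
  trichome-bearing: 1820 × 1/2 = 910
  glabrous: 1820 × 1/2 = 910
χ² = Σ (O − E)² / E
  trichome-bearing: (920 − 910)² / 910 = 0.1099
  glabrous: (900 − 910)² / 910 = 0.1099
χ² = 0.1099 + 0.1099 = 0.2198 ≈ 0.220
Degrees of freedom = 2 − 1 = 1; critical value at α = 0.05 is 3.841.
Since 0.220 < 3.841, we fail to reject the null hypothesis — the data are consistent with the 1:1 ratio.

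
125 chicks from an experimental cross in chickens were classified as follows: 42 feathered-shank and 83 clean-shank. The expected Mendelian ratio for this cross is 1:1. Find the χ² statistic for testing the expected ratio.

13.448

Total ratio parts = 2. Expected numbers out of 125:
  feathered-shank: 125 × 1/2 = 62.5
  clean-shank: 125 × 1/2 = 62.5
χ² = Σ (O − E)² / E
  feathered-shank: (42 − 62.5)² / 62.5 = 6.7240
  clean-shank: (83 − 62.5)² / 62.5 = 6.7240
χ² = 6.7240 + 6.7240 = 13.448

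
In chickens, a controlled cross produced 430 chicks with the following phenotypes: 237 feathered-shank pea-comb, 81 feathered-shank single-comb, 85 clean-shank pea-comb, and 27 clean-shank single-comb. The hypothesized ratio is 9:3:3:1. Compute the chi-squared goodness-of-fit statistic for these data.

0.338

Expected counts for N = 430 under a 9:3:3:1 ratio (total parts = 16):
  feathered-shank pea-comb: 430 × 9/16 = 241.875
  feathered-shank single-comb: 430 × 3/16 = 80.625
  clean-shank pea-comb: 430 × 3/16 = 80.625
  clean-shank single-comb: 430 × 1/16 = 26.875
χ² = Σ (O − E)² / E
  feathered-shank pea-comb: (237 − 241.875)² / 241.875 = 0.0983
  feathered-shank single-comb: (81 − 80.625)² / 80.625 = 0.0017
  clean-shank pea-comb: (85 − 80.625)² / 80.625 = 0.2374
  clean-shank single-comb: (27 − 26.875)² / 26.875 = 0.0006
χ² = 0.0983 + 0.0017 + 0.2374 + 0.0006 = 0.338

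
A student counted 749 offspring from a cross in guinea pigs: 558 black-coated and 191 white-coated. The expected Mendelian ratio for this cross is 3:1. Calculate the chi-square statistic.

Under the 3:1 hypothesis (Σ ratio = 4, N = 749):
  black-coated: 749 × 3/4 = 561.75
  white-coated: 749 × 1/4 = 187.25
χ² = Σ (O − E)² / E
  black-coated: (558 − 561.75)² / 561.75 = 0.0250
  white-coated: (191 − 187.25)² / 187.25 = 0.0751
χ² = 0.0250 + 0.0751 = 0.1001 ≈ 0.100

0.100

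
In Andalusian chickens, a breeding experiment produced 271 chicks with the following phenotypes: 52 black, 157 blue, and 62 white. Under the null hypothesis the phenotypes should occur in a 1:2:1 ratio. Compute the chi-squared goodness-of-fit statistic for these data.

7.561

Expected counts for N = 271 under a 1:2:1 ratio (total parts = 4):
  black: 271 × 1/4 = 67.75
  blue: 271 × 2/4 = 135.5
  white: 271 × 1/4 = 67.75
χ² = Σ (O − E)² / E
  black: (52 − 67.75)² / 67.75 = 3.6614
  blue: (157 − 135.5)² / 135.5 = 3.4114
  white: (62 − 67.75)² / 67.75 = 0.4880
χ² = 3.6614 + 3.4114 + 0.4880 = 7.5608 ≈ 7.561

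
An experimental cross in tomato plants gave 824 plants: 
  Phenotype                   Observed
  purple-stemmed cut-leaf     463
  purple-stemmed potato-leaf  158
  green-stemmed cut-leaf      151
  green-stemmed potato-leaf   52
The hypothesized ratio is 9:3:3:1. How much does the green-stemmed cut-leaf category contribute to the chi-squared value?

0.079

Total ratio parts = 16. Expected numbers out of 824:
  purple-stemmed cut-leaf: 824 × 9/16 = 463.5
  purple-stemmed potato-leaf: 824 × 3/16 = 154.5
  green-stemmed cut-leaf: 824 × 3/16 = 154.5
  green-stemmed potato-leaf: 824 × 1/16 = 51.5
Contribution of green-stemmed cut-leaf: (151 − 154.5)² / 154.5 = 0.0793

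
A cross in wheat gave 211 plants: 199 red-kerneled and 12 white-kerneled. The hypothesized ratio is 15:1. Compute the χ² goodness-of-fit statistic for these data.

0.114

Expected counts for N = 211 under a 15:1 ratio (total parts = 16):
  red-kerneled: 211 × 15/16 = 197.8125
  white-kerneled: 211 × 1/16 = 13.1875
χ² = Σ (O − E)² / E
  red-kerneled: (199 − 197.8125)² / 197.8125 = 0.0071
  white-kerneled: (12 − 13.1875)² / 13.1875 = 0.1069
χ² = 0.0071 + 0.1069 = 0.114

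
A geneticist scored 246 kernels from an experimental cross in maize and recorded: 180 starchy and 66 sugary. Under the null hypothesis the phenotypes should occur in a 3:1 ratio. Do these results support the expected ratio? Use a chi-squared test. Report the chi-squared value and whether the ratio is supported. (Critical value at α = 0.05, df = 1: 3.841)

Total ratio parts = 4. Expected numbers out of 246:
  starchy: 246 × 3/4 = 184.5
  sugary: 246 × 1/4 = 61.5
χ² = Σ (O − E)² / E
  starchy: (180 − 184.5)² / 184.5 = 0.1098
  sugary: (66 − 61.5)² / 61.5 = 0.3293
χ² = 0.1098 + 0.3293 = 0.4391 ≈ 0.439
Degrees of freedom = 2 − 1 = 1; critical value at α = 0.05 is 3.841.
Since 0.439 < 3.841, we fail to reject the null hypothesis — the data are consistent with the 3:1 ratio.

0.439; consistent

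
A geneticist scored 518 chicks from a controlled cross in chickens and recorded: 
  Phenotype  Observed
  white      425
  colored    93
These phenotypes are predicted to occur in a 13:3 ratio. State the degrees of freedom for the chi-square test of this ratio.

A goodness-of-fit test with 2 phenotype classes has df = 2 − 1 = 1.

1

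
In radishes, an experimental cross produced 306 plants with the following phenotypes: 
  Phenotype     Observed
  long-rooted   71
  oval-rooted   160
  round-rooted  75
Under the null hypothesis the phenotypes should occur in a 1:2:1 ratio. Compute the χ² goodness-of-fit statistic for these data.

0.745

The 1:2:1 ratio has 4 parts, so with N = 306 the expected counts are:
  long-rooted: 306 × 1/4 = 76.5
  oval-rooted: 306 × 2/4 = 153
  round-rooted: 306 × 1/4 = 76.5
χ² = Σ (O − E)² / E
  long-rooted: (71 − 76.5)² / 76.5 = 0.3954
  oval-rooted: (160 − 153)² / 153 = 0.3203
  round-rooted: (75 − 76.5)² / 76.5 = 0.0294
χ² = 0.3954 + 0.3203 + 0.0294 = 0.7451 ≈ 0.745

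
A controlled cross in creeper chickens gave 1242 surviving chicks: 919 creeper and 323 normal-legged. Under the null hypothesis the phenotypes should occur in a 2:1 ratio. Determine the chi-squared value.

Total ratio parts = 3. Expected numbers out of 1242:
  creeper: 1242 × 2/3 = 828
  normal-legged: 1242 × 1/3 = 414
χ² = Σ (O − E)² / E
  creeper: (919 − 828)² / 828 = 10.0012
  normal-legged: (323 − 414)² / 414 = 20.0024
χ² = 10.0012 + 20.0024 = 30.0036 ≈ 30.004

30.004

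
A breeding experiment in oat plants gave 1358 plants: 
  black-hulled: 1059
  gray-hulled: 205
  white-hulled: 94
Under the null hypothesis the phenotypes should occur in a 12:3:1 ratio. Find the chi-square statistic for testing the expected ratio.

12.263

Under the 12:3:1 hypothesis (Σ ratio = 16, N = 1358):
  black-hulled: 1358 × 12/16 = 1018.5
  gray-hulled: 1358 × 3/16 = 254.625
  white-hulled: 1358 × 1/16 = 84.875
χ² = Σ (O − E)² / E
  black-hulled: (1059 − 1018.5)² / 1018.5 = 1.6105
  gray-hulled: (205 − 254.625)² / 254.625 = 9.6716
  white-hulled: (94 − 84.875)² / 84.875 = 0.9810
χ² = 1.6105 + 9.6716 + 0.9810 = 12.2631 ≈ 12.263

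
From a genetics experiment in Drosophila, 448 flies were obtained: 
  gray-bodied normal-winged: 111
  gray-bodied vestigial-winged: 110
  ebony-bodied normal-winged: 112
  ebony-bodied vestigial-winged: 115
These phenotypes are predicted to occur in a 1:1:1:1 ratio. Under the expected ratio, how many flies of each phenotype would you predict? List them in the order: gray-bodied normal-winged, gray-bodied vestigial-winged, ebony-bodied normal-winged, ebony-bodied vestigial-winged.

Under the 1:1:1:1 hypothesis (Σ ratio = 4, N = 448):
  gray-bodied normal-winged: 448 × 1/4 = 112
  gray-bodied vestigial-winged: 448 × 1/4 = 112
  ebony-bodied normal-winged: 448 × 1/4 = 112
  ebony-bodied vestigial-winged: 448 × 1/4 = 112

112, 112, 112, 112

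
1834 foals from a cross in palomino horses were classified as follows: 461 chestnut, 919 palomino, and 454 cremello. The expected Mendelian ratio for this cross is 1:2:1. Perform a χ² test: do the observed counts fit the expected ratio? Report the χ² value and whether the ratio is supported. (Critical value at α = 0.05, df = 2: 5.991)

0.062; consistent

The 1:2:1 ratio has 4 parts, so with N = 1834 the expected counts are:
  chestnut: 1834 × 1/4 = 458.5
  palomino: 1834 × 2/4 = 917
  cremello: 1834 × 1/4 = 458.5
χ² = Σ (O − E)² / E
  chestnut: (461 − 458.5)² / 458.5 = 0.0136
  palomino: (919 − 917)² / 917 = 0.0044
  cremello: (454 − 458.5)² / 458.5 = 0.0442
χ² = 0.0136 + 0.0044 + 0.0442 = 0.0622 ≈ 0.062
Degrees of freedom = 3 − 1 = 2; critical value at α = 0.05 is 5.991.
Since 0.062 < 5.991, we fail to reject the null hypothesis — the data are consistent with the 1:2:1 ratio.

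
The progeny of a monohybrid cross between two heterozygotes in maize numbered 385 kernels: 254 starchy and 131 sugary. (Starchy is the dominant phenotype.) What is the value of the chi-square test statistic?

For a monohybrid cross between heterozygotes with complete dominance, the expected phenotypic ratio is 3:1.
The 3:1 ratio has 4 parts, so with N = 385 the expected counts are:
  starchy: 385 × 3/4 = 288.75
  sugary: 385 × 1/4 = 96.25
χ² = Σ (O − E)² / E
  starchy: (254 − 288.75)² / 288.75 = 4.1820
  sugary: (131 − 96.25)² / 96.25 = 12.5461
χ² = 4.1820 + 12.5461 = 16.7281 ≈ 16.728

16.728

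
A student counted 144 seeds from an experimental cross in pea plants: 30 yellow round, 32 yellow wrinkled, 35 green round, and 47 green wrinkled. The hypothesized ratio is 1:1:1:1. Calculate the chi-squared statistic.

4.833

The 1:1:1:1 ratio has 4 parts, so with N = 144 the expected counts are:
  yellow round: 144 × 1/4 = 36
  yellow wrinkled: 144 × 1/4 = 36
  green round: 144 × 1/4 = 36
  green wrinkled: 144 × 1/4 = 36
χ² = Σ (O − E)² / E
  yellow round: (30 − 36)² / 36 = 1.0000
  yellow wrinkled: (32 − 36)² / 36 = 0.4444
  green round: (35 − 36)² / 36 = 0.0278
  green wrinkled: (47 − 36)² / 36 = 3.3611
χ² = 1.0000 + 0.4444 + 0.0278 + 3.3611 = 4.8333 ≈ 4.833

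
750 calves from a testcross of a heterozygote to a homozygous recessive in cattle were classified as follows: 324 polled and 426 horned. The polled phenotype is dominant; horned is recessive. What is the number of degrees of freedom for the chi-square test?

A testcross of a heterozygote (Aa × aa) gives a 1:1 phenotypic ratio.
A goodness-of-fit test with 2 phenotype classes has df = 2 − 1 = 1.

1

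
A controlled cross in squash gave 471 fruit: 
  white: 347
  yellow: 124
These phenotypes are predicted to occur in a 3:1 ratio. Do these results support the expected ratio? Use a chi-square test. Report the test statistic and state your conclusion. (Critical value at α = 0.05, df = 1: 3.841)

0.442; consistent

Total ratio parts = 4. Expected numbers out of 471:
  white: 471 × 3/4 = 353.25
  yellow: 471 × 1/4 = 117.75
χ² = Σ (O − E)² / E
  white: (347 − 353.25)² / 353.25 = 0.1106
  yellow: (124 − 117.75)² / 117.75 = 0.3317
χ² = 0.1106 + 0.3317 = 0.4423 ≈ 0.442
Degrees of freedom = 2 − 1 = 1; critical value at α = 0.05 is 3.841.
Since 0.442 < 3.841, we fail to reject the null hypothesis — the data are consistent with the 3:1 ratio.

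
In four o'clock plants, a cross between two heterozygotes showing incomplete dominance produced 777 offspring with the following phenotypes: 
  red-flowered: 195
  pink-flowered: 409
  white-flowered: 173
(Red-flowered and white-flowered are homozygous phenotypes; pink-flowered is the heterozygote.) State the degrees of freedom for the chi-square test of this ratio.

2

With incomplete dominance, a heterozygote × heterozygote cross gives a 1:2:1 phenotypic ratio.
A goodness-of-fit test with 3 phenotype classes has df = 3 − 1 = 2.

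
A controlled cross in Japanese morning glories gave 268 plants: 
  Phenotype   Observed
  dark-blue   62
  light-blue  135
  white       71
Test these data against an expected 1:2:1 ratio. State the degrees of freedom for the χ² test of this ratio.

A goodness-of-fit test with 3 phenotype classes has df = 3 − 1 = 2.

2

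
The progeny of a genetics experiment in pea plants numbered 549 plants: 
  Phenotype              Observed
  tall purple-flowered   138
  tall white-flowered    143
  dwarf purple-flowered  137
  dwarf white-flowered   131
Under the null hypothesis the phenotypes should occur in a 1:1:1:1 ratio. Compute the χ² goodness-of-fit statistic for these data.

0.530

Expected counts for N = 549 under a 1:1:1:1 ratio (total parts = 4):
  tall purple-flowered: 549 × 1/4 = 137.25
  tall white-flowered: 549 × 1/4 = 137.25
  dwarf purple-flowered: 549 × 1/4 = 137.25
  dwarf white-flowered: 549 × 1/4 = 137.25
χ² = Σ (O − E)² / E
  tall purple-flowered: (138 − 137.25)² / 137.25 = 0.0041
  tall white-flowered: (143 − 137.25)² / 137.25 = 0.2409
  dwarf purple-flowered: (137 − 137.25)² / 137.25 = 0.0005
  dwarf white-flowered: (131 − 137.25)² / 137.25 = 0.2846
χ² = 0.0041 + 0.2409 + 0.0005 + 0.2846 = 0.5301 ≈ 0.530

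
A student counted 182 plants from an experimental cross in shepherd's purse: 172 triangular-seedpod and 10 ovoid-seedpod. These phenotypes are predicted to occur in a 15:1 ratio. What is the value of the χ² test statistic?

The 15:1 ratio has 16 parts, so with N = 182 the expected counts are:
  triangular-seedpod: 182 × 15/16 = 170.625
  ovoid-seedpod: 182 × 1/16 = 11.375
χ² = Σ (O − E)² / E
  triangular-seedpod: (172 − 170.625)² / 170.625 = 0.0111
  ovoid-seedpod: (10 − 11.375)² / 11.375 = 0.1662
χ² = 0.0111 + 0.1662 = 0.1773 ≈ 0.177

0.177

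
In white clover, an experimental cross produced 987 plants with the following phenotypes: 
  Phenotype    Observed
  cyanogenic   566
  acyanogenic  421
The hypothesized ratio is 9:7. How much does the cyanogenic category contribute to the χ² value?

The 9:7 ratio has 16 parts, so with N = 987 the expected counts are:
  cyanogenic: 987 × 9/16 = 555.1875
  acyanogenic: 987 × 7/16 = 431.8125
Contribution of cyanogenic: (566 − 555.1875)² / 555.1875 = 0.2106

0.211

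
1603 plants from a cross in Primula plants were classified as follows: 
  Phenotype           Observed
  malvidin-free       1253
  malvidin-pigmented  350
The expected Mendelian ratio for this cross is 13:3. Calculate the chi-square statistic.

10.008

Expected counts for N = 1603 under a 13:3 ratio (total parts = 16):
  malvidin-free: 1603 × 13/16 = 1302.4375
  malvidin-pigmented: 1603 × 3/16 = 300.5625
χ² = Σ (O − E)² / E
  malvidin-free: (1253 − 1302.4375)² / 1302.4375 = 1.8765
  malvidin-pigmented: (350 − 300.5625)² / 300.5625 = 8.1316
χ² = 1.8765 + 8.1316 = 10.0081 ≈ 10.008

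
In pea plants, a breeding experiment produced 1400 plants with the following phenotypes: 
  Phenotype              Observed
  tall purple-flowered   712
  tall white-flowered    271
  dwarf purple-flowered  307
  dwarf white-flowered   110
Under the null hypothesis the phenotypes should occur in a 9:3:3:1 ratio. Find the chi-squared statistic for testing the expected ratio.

Expected counts for N = 1400 under a 9:3:3:1 ratio (total parts = 16):
  tall purple-flowered: 1400 × 9/16 = 787.5
  tall white-flowered: 1400 × 3/16 = 262.5
  dwarf purple-flowered: 1400 × 3/16 = 262.5
  dwarf white-flowered: 1400 × 1/16 = 87.5
χ² = Σ (O − E)² / E
  tall purple-flowered: (712 − 787.5)² / 787.5 = 7.2384
  tall white-flowered: (271 − 262.5)² / 262.5 = 0.2752
  dwarf purple-flowered: (307 − 262.5)² / 262.5 = 7.5438
  dwarf white-flowered: (110 − 87.5)² / 87.5 = 5.7857
χ² = 7.2384 + 0.2752 + 7.5438 + 5.7857 = 20.8431 ≈ 20.843

20.843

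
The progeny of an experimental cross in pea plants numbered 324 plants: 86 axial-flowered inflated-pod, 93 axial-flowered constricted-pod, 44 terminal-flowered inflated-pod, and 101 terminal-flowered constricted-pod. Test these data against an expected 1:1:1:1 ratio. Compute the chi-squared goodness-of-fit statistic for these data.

23.926

The 1:1:1:1 ratio has 4 parts, so with N = 324 the expected counts are:
  axial-flowered inflated-pod: 324 × 1/4 = 81
  axial-flowered constricted-pod: 324 × 1/4 = 81
  terminal-flowered inflated-pod: 324 × 1/4 = 81
  terminal-flowered constricted-pod: 324 × 1/4 = 81
χ² = Σ (O − E)² / E
  axial-flowered inflated-pod: (86 − 81)² / 81 = 0.3086
  axial-flowered constricted-pod: (93 − 81)² / 81 = 1.7778
  terminal-flowered inflated-pod: (44 − 81)² / 81 = 16.9012
  terminal-flowered constricted-pod: (101 − 81)² / 81 = 4.9383
χ² = 0.3086 + 1.7778 + 16.9012 + 4.9383 = 23.9259 ≈ 23.926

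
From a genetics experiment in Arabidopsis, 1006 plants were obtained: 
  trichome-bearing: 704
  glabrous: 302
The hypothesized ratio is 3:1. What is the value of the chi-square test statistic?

Total ratio parts = 4. Expected numbers out of 1006:
  trichome-bearing: 1006 × 3/4 = 754.5
  glabrous: 1006 × 1/4 = 251.5
χ² = Σ (O − E)² / E
  trichome-bearing: (704 − 754.5)² / 754.5 = 3.3801
  glabrous: (302 − 251.5)² / 251.5 = 10.1402
χ² = 3.3801 + 10.1402 = 13.5203 ≈ 13.520

13.520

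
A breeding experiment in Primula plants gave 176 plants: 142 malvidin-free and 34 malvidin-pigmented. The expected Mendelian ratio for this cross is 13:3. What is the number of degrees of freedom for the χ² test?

A goodness-of-fit test with 2 phenotype classes has df = 2 − 1 = 1.

1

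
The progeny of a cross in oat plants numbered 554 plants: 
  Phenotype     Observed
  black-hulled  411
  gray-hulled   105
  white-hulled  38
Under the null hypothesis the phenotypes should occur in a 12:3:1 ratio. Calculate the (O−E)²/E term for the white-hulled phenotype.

Expected counts for N = 554 under a 12:3:1 ratio (total parts = 16):
  black-hulled: 554 × 12/16 = 415.5
  gray-hulled: 554 × 3/16 = 103.875
  white-hulled: 554 × 1/16 = 34.625
Contribution of white-hulled: (38 − 34.625)² / 34.625 = 0.3290

0.329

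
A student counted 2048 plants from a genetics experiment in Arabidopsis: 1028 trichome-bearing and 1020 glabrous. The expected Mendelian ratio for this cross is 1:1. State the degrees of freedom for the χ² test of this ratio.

1

A goodness-of-fit test with 2 phenotype classes has df = 2 − 1 = 1.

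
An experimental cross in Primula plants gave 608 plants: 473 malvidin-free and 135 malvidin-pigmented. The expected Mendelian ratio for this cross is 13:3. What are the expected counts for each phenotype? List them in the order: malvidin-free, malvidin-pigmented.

494, 114

The 13:3 ratio has 16 parts, so with N = 608 the expected counts are:
  malvidin-free: 608 × 13/16 = 494
  malvidin-pigmented: 608 × 3/16 = 114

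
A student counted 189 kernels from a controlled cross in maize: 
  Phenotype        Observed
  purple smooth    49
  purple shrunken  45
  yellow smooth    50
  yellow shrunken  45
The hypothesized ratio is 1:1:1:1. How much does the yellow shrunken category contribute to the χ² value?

Expected counts for N = 189 under a 1:1:1:1 ratio (total parts = 4):
  purple smooth: 189 × 1/4 = 47.25
  purple shrunken: 189 × 1/4 = 47.25
  yellow smooth: 189 × 1/4 = 47.25
  yellow shrunken: 189 × 1/4 = 47.25
Contribution of yellow shrunken: (45 − 47.25)² / 47.25 = 0.1071

0.107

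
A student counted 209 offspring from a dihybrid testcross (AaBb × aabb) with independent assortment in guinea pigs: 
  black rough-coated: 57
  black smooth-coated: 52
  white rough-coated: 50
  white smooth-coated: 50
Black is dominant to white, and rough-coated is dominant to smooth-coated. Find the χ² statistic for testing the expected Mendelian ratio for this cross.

0.627

A dihybrid testcross with independent assortment gives a 1:1:1:1 ratio.
Expected counts for N = 209 under a 1:1:1:1 ratio (total parts = 4):
  black rough-coated: 209 × 1/4 = 52.25
  black smooth-coated: 209 × 1/4 = 52.25
  white rough-coated: 209 × 1/4 = 52.25
  white smooth-coated: 209 × 1/4 = 52.25
χ² = Σ (O − E)² / E
  black rough-coated: (57 − 52.25)² / 52.25 = 0.4318
  black smooth-coated: (52 − 52.25)² / 52.25 = 0.0012
  white rough-coated: (50 − 52.25)² / 52.25 = 0.0969
  white smooth-coated: (50 − 52.25)² / 52.25 = 0.0969
χ² = 0.4318 + 0.0012 + 0.0969 + 0.0969 = 0.6268 ≈ 0.627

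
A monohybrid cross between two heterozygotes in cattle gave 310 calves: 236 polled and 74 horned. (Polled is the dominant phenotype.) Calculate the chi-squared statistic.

For a monohybrid cross between heterozygotes with complete dominance, the expected phenotypic ratio is 3:1.
The 3:1 ratio has 4 parts, so with N = 310 the expected counts are:
  polled: 310 × 3/4 = 232.5
  horned: 310 × 1/4 = 77.5
χ² = Σ (O − E)² / E
  polled: (236 − 232.5)² / 232.5 = 0.0527
  horned: (74 − 77.5)² / 77.5 = 0.1581
χ² = 0.0527 + 0.1581 = 0.2108 ≈ 0.211

0.211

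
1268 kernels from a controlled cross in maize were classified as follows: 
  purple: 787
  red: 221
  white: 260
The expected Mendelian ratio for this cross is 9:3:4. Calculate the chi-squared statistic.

The 9:3:4 ratio has 16 parts, so with N = 1268 the expected counts are:
  purple: 1268 × 9/16 = 713.25
  red: 1268 × 3/16 = 237.75
  white: 1268 × 4/16 = 317
χ² = Σ (O − E)² / E
  purple: (787 − 713.25)² / 713.25 = 7.6257
  red: (221 − 237.75)² / 237.75 = 1.1801
  white: (260 − 317)² / 317 = 10.2492
χ² = 7.6257 + 1.1801 + 10.2492 = 19.055

19.055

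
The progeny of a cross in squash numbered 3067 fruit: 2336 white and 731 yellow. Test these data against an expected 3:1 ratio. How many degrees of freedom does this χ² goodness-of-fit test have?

1

A goodness-of-fit test with 2 phenotype classes has df = 2 − 1 = 1.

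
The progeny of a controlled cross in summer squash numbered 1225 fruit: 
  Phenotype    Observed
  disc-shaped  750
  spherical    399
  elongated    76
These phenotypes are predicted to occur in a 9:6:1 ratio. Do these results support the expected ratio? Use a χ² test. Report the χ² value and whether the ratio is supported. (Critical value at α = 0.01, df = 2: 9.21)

Total ratio parts = 16. Expected numbers out of 1225:
  disc-shaped: 1225 × 9/16 = 689.0625
  spherical: 1225 × 6/16 = 459.375
  elongated: 1225 × 1/16 = 76.5625
χ² = Σ (O − E)² / E
  disc-shaped: (750 − 689.0625)² / 689.0625 = 5.3890
  spherical: (399 − 459.375)² / 459.375 = 7.9350
  elongated: (76 − 76.5625)² / 76.5625 = 0.0041
χ² = 5.3890 + 7.9350 + 0.0041 = 13.3281 ≈ 13.328
Degrees of freedom = 3 − 1 = 2; critical value at α = 0.01 is 9.21.
Since 13.328 > 9.21, we reject the null hypothesis — the data do not fit the 9:6:1 ratio.

13.328; not consistent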